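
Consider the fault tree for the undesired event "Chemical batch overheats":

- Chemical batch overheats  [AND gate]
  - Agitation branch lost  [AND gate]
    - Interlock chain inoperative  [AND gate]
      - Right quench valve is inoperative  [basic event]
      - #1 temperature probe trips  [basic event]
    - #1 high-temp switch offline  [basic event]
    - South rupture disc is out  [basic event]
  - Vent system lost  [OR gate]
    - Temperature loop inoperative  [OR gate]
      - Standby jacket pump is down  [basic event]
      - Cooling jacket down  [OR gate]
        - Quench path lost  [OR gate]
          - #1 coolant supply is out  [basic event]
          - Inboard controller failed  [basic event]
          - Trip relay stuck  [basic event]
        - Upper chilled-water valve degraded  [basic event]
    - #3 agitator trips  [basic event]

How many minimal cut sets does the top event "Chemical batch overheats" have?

Interlock chain inoperative [AND]: one cut set from each child combined → 1 × 1 = 1 cut set(s).
Agitation branch lost [AND]: one cut set from each child combined → 1 × 1 × 1 = 1 cut set(s).
Quench path lost [OR]: union of children's cut sets → 3 cut set(s).
Cooling jacket down [OR]: union of children's cut sets → 4 cut set(s).
Temperature loop inoperative [OR]: union of children's cut sets → 5 cut set(s).
Vent system lost [OR]: union of children's cut sets → 6 cut set(s).
Chemical batch overheats [AND]: one cut set from each child combined → 1 × 6 = 6 cut set(s).
Minimal cut sets: {#1 high-temp switch offline, #1 temperature probe trips, Right quench valve is inoperative, South rupture disc is out, Standby jacket pump is down}; {#1 coolant supply is out, #1 high-temp switch offline, #1 temperature probe trips, Right quench valve is inoperative, South rupture disc is out}; {#1 high-temp switch offline, #1 temperature probe trips, Inboard controller failed, Right quench valve is inoperative, South rupture disc is out}; {#1 high-temp switch offline, #1 temperature probe trips, Right quench valve is inoperative, South rupture disc is out, Trip relay stuck}; {#1 high-temp switch offline, #1 temperature probe trips, Right quench valve is inoperative, South rupture disc is out, Upper chilled-water valve degraded}; {#1 high-temp switch offline, #1 temperature probe trips, #3 agitator trips, Right quench valve is inoperative, South rupture disc is out}.

6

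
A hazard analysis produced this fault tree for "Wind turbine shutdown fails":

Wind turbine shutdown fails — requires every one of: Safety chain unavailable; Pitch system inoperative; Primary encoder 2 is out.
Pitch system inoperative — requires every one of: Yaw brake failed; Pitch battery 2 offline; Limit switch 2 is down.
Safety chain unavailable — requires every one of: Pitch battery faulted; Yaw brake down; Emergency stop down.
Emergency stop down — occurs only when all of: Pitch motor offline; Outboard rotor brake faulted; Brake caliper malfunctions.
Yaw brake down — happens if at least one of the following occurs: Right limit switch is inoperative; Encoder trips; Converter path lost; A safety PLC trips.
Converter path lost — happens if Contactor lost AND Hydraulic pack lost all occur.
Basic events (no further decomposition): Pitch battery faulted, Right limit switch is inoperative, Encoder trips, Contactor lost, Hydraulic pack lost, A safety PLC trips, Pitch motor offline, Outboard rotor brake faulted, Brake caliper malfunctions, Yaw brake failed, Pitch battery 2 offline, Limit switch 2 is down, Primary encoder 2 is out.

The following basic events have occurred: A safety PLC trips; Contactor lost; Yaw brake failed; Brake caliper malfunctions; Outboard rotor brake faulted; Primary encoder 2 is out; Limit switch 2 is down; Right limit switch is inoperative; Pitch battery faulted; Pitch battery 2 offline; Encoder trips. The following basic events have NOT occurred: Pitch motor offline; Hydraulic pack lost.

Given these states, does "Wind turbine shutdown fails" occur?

Converter path lost [AND]: Contactor lost=occurs, Hydraulic pack lost=not → not all inputs occur → does not occur.
Yaw brake down [OR]: Right limit switch is inoperative=occurs, Encoder trips=occurs, Converter path lost=not, A safety PLC trips=occurs → at least one input occurs → occurs.
Emergency stop down [AND]: Pitch motor offline=not, Outboard rotor brake faulted=occurs, Brake caliper malfunctions=occurs → not all inputs occur → does not occur.
Safety chain unavailable [AND]: Pitch battery faulted=occurs, Yaw brake down=occurs, Emergency stop down=not → not all inputs occur → does not occur.
Pitch system inoperative [AND]: Yaw brake failed=occurs, Pitch battery 2 offline=occurs, Limit switch 2 is down=occurs → all inputs occur → occurs.
Wind turbine shutdown fails [AND]: Safety chain unavailable=not, Pitch system inoperative=occurs, Primary encoder 2 is out=occurs → not all inputs occur → does not occur.

No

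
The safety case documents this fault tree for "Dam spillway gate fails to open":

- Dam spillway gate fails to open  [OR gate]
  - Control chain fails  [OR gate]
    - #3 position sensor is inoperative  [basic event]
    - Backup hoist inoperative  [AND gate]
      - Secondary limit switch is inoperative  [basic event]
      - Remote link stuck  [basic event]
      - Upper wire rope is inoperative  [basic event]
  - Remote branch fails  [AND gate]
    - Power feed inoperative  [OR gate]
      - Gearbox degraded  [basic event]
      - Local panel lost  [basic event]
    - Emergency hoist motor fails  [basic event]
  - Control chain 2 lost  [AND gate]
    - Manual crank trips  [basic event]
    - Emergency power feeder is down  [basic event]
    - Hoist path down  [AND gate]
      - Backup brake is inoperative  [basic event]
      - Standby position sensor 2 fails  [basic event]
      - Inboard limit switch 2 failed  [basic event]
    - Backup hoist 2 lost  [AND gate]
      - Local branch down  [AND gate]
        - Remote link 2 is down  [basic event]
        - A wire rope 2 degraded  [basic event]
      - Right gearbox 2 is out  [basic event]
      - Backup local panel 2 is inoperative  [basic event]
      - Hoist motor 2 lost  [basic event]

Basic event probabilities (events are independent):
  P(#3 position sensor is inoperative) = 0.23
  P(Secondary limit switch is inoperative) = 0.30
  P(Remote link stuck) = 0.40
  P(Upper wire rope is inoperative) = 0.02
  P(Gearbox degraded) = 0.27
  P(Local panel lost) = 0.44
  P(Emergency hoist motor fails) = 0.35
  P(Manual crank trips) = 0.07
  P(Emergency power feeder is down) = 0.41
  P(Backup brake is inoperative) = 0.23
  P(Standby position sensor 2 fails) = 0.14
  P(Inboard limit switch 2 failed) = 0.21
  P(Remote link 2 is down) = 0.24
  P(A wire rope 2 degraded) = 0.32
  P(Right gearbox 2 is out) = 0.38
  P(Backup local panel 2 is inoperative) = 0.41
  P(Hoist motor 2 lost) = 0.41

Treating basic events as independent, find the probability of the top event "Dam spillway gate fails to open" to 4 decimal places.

P(Backup hoist inoperative) [AND] = 0.30 × 0.40 × 0.02 = 0.002400
P(Control chain fails) [OR] = 1 − (1−0.23) × (1−0.002400) = 0.231848
P(Power feed inoperative) [OR] = 1 − (1−0.27) × (1−0.44) = 0.591200
P(Remote branch fails) [AND] = 0.591200 × 0.35 = 0.206920
P(Hoist path down) [AND] = 0.23 × 0.14 × 0.21 = 0.006762
P(Local branch down) [AND] = 0.24 × 0.32 = 0.076800
P(Backup hoist 2 lost) [AND] = 0.076800 × 0.38 × 0.41 × 0.41 = 0.004906
P(Control chain 2 lost) [AND] = 0.07 × 0.41 × 0.006762 × 0.004906 = 0.000001
P(Dam spillway gate fails to open) [OR] = 1 − (1−0.231848) × (1−0.206920) × (1−0.000001) = 0.390795
Rounded to 4 decimal places: P(Dam spillway gate fails to open) ≈ 0.3908.

0.3908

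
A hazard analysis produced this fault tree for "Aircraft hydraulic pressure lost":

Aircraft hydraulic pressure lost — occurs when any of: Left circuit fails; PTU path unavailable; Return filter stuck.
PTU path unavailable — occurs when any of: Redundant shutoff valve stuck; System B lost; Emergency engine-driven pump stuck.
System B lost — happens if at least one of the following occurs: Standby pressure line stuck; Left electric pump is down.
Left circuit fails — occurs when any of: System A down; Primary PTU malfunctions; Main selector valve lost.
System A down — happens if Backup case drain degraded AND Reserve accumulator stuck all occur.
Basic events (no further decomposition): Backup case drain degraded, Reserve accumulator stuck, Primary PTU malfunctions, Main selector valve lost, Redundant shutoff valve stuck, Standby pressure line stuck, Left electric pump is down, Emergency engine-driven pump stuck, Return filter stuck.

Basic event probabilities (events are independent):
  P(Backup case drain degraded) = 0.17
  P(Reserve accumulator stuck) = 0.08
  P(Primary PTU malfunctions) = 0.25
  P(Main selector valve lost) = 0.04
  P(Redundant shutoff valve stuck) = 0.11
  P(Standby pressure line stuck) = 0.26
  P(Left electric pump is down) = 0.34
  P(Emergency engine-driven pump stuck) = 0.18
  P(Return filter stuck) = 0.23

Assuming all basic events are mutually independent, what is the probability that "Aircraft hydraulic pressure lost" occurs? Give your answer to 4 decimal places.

P(System A down) [AND] = 0.17 × 0.08 = 0.013600
P(Left circuit fails) [OR] = 1 − (1−0.013600) × (1−0.25) × (1−0.04) = 0.289792
P(System B lost) [OR] = 1 − (1−0.26) × (1−0.34) = 0.511600
P(PTU path unavailable) [OR] = 1 − (1−0.11) × (1−0.511600) × (1−0.18) = 0.643566
P(Aircraft hydraulic pressure lost) [OR] = 1 − (1−0.289792) × (1−0.643566) × (1−0.23) = 0.805080
Rounded to 4 decimal places: P(Aircraft hydraulic pressure lost) ≈ 0.8051.

0.8051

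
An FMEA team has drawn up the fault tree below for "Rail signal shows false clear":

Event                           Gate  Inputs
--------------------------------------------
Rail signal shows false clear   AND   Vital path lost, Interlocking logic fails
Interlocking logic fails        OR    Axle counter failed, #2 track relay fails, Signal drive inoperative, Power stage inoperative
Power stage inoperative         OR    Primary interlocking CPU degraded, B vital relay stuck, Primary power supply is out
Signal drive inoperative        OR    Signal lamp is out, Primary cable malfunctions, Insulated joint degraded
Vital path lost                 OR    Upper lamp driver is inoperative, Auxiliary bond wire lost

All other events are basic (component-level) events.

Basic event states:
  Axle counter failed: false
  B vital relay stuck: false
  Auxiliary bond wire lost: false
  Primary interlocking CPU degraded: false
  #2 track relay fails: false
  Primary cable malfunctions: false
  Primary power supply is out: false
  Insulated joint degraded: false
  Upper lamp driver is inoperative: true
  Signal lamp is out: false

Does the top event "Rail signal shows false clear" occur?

Vital path lost [OR]: Upper lamp driver is inoperative=occurs, Auxiliary bond wire lost=not → at least one input occurs → occurs.
Signal drive inoperative [OR]: Signal lamp is out=not, Primary cable malfunctions=not, Insulated joint degraded=not → no input occurs → does not occur.
Power stage inoperative [OR]: Primary interlocking CPU degraded=not, B vital relay stuck=not, Primary power supply is out=not → no input occurs → does not occur.
Interlocking logic fails [OR]: Axle counter failed=not, #2 track relay fails=not, Signal drive inoperative=not, Power stage inoperative=not → no input occurs → does not occur.
Rail signal shows false clear [AND]: Vital path lost=occurs, Interlocking logic fails=not → not all inputs occur → does not occur.

No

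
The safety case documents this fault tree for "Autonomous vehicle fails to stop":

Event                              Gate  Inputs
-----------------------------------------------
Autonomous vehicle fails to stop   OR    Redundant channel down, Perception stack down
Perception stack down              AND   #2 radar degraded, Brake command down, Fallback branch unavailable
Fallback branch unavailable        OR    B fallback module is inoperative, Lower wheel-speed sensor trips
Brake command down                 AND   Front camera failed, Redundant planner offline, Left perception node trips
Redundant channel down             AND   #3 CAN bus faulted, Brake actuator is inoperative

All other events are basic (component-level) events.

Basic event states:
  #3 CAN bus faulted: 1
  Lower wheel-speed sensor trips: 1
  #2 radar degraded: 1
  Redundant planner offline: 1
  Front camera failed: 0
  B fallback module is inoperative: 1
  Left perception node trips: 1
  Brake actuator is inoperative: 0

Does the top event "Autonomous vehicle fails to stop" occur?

Redundant channel down [AND]: #3 CAN bus faulted=occurs, Brake actuator is inoperative=not → not all inputs occur → does not occur.
Brake command down [AND]: Front camera failed=not, Redundant planner offline=occurs, Left perception node trips=occurs → not all inputs occur → does not occur.
Fallback branch unavailable [OR]: B fallback module is inoperative=occurs, Lower wheel-speed sensor trips=occurs → at least one input occurs → occurs.
Perception stack down [AND]: #2 radar degraded=occurs, Brake command down=not, Fallback branch unavailable=occurs → not all inputs occur → does not occur.
Autonomous vehicle fails to stop [OR]: Redundant channel down=not, Perception stack down=not → no input occurs → does not occur.

No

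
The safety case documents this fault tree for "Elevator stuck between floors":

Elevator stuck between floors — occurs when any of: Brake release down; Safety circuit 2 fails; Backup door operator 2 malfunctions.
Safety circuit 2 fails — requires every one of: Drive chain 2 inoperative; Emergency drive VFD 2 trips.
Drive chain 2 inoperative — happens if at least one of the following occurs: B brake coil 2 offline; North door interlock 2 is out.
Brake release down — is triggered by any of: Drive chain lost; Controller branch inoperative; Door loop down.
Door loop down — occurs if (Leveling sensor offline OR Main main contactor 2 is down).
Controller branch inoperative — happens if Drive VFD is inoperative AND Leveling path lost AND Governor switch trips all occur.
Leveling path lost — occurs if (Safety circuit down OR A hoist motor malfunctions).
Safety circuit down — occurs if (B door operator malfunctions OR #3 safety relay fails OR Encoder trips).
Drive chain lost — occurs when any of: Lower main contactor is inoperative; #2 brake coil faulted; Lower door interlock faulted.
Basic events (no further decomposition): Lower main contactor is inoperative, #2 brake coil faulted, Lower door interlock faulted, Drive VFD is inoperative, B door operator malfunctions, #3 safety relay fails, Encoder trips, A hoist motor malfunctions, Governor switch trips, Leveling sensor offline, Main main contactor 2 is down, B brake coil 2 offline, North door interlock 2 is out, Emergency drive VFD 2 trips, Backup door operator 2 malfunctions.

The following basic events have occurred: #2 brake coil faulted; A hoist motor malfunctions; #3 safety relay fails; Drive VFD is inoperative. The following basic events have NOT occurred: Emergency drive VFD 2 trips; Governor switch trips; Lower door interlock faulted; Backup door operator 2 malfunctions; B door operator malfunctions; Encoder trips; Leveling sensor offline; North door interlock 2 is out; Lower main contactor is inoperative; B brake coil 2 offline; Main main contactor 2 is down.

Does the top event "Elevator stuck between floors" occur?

Drive chain lost [OR]: Lower main contactor is inoperative=not, #2 brake coil faulted=occurs, Lower door interlock faulted=not → at least one input occurs → occurs.
Safety circuit down [OR]: B door operator malfunctions=not, #3 safety relay fails=occurs, Encoder trips=not → at least one input occurs → occurs.
Leveling path lost [OR]: Safety circuit down=occurs, A hoist motor malfunctions=occurs → at least one input occurs → occurs.
Controller branch inoperative [AND]: Drive VFD is inoperative=occurs, Leveling path lost=occurs, Governor switch trips=not → not all inputs occur → does not occur.
Door loop down [OR]: Leveling sensor offline=not, Main main contactor 2 is down=not → no input occurs → does not occur.
Brake release down [OR]: Drive chain lost=occurs, Controller branch inoperative=not, Door loop down=not → at least one input occurs → occurs.
Drive chain 2 inoperative [OR]: B brake coil 2 offline=not, North door interlock 2 is out=not → no input occurs → does not occur.
Safety circuit 2 fails [AND]: Drive chain 2 inoperative=not, Emergency drive VFD 2 trips=not → not all inputs occur → does not occur.
Elevator stuck between floors [OR]: Brake release down=occurs, Safety circuit 2 fails=not, Backup door operator 2 malfunctions=not → at least one input occurs → occurs.

Yes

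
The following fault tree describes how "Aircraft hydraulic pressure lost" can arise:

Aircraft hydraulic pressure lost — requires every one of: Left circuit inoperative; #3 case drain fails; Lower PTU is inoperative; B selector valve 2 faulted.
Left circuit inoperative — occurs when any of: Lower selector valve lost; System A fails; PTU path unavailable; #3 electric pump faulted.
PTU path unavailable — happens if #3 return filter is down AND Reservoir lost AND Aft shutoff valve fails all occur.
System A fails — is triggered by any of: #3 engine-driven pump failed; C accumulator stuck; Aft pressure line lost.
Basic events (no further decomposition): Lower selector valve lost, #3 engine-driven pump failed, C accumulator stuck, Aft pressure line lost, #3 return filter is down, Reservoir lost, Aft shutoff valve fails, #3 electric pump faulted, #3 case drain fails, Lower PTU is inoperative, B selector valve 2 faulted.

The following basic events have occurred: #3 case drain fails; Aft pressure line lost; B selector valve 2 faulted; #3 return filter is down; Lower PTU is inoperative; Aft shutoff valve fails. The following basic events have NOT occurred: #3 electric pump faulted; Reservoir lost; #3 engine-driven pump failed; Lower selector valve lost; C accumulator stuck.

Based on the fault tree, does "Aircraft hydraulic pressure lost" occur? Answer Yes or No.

System A fails [OR]: #3 engine-driven pump failed=not, C accumulator stuck=not, Aft pressure line lost=occurs → at least one input occurs → occurs.
PTU path unavailable [AND]: #3 return filter is down=occurs, Reservoir lost=not, Aft shutoff valve fails=occurs → not all inputs occur → does not occur.
Left circuit inoperative [OR]: Lower selector valve lost=not, System A fails=occurs, PTU path unavailable=not, #3 electric pump faulted=not → at least one input occurs → occurs.
Aircraft hydraulic pressure lost [AND]: Left circuit inoperative=occurs, #3 case drain fails=occurs, Lower PTU is inoperative=occurs, B selector valve 2 faulted=occurs → all inputs occur → occurs.

Yes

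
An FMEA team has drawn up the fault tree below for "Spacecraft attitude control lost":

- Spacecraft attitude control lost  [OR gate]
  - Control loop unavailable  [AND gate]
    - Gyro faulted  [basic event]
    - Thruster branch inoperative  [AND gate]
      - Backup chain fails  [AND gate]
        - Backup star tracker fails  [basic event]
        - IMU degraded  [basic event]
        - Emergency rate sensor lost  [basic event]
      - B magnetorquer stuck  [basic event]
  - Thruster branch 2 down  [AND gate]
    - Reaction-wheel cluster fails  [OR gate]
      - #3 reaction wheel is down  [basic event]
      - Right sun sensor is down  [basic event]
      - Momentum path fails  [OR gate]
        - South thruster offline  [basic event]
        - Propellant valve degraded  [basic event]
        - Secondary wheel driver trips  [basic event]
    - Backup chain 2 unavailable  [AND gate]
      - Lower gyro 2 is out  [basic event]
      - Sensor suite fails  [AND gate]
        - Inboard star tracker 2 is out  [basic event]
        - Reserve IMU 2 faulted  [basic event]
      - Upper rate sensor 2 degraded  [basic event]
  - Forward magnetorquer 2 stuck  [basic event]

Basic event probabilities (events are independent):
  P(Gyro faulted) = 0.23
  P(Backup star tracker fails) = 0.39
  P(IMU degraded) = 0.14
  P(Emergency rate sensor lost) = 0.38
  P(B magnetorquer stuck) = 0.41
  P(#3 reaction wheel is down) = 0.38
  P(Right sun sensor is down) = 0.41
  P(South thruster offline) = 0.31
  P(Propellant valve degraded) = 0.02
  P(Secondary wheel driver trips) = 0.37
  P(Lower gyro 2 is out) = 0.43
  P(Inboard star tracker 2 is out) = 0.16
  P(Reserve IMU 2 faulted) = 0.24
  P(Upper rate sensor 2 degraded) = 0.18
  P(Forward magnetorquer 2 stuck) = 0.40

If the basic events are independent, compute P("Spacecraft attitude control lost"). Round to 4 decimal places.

P(Backup chain fails) [AND] = 0.39 × 0.14 × 0.38 = 0.020748
P(Thruster branch inoperative) [AND] = 0.020748 × 0.41 = 0.008507
P(Control loop unavailable) [AND] = 0.23 × 0.008507 = 0.001957
P(Momentum path fails) [OR] = 1 − (1−0.31) × (1−0.02) × (1−0.37) = 0.573994
P(Reaction-wheel cluster fails) [OR] = 1 − (1−0.38) × (1−0.41) × (1−0.573994) = 0.844167
P(Sensor suite fails) [AND] = 0.16 × 0.24 = 0.038400
P(Backup chain 2 unavailable) [AND] = 0.43 × 0.038400 × 0.18 = 0.002972
P(Thruster branch 2 down) [AND] = 0.844167 × 0.002972 = 0.002509
P(Spacecraft attitude control lost) [OR] = 1 − (1−0.001957) × (1−0.002509) × (1−0.40) = 0.402677
Rounded to 4 decimal places: P(Spacecraft attitude control lost) ≈ 0.4027.

0.4027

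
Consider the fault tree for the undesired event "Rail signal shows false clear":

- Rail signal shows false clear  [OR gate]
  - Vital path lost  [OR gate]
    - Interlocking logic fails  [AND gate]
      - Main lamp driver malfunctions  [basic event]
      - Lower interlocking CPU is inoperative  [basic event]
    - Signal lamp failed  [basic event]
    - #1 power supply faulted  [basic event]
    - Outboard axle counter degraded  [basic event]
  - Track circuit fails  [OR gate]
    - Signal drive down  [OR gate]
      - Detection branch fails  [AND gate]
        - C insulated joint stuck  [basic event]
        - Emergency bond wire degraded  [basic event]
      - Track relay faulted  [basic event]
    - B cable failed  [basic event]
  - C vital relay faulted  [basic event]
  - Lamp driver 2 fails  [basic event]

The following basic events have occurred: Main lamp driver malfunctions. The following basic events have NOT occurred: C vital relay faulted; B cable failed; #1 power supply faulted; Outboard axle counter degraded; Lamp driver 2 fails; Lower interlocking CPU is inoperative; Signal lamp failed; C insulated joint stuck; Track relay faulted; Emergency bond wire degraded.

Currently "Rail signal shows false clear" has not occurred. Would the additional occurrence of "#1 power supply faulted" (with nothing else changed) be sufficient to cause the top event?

Yes

Counterfactual: set "#1 power supply faulted" to occurred.
Interlocking logic fails [AND]: Main lamp driver malfunctions=occurs, Lower interlocking CPU is inoperative=not → not all inputs occur → does not occur.
Vital path lost [OR]: Interlocking logic fails=not, Signal lamp failed=not, #1 power supply faulted=occurs, Outboard axle counter degraded=not → at least one input occurs → occurs.
Detection branch fails [AND]: C insulated joint stuck=not, Emergency bond wire degraded=not → not all inputs occur → does not occur.
Signal drive down [OR]: Detection branch fails=not, Track relay faulted=not → no input occurs → does not occur.
Track circuit fails [OR]: Signal drive down=not, B cable failed=not → no input occurs → does not occur.
Rail signal shows false clear [OR]: Vital path lost=occurs, Track circuit fails=not, C vital relay faulted=not, Lamp driver 2 fails=not → at least one input occurs → occurs.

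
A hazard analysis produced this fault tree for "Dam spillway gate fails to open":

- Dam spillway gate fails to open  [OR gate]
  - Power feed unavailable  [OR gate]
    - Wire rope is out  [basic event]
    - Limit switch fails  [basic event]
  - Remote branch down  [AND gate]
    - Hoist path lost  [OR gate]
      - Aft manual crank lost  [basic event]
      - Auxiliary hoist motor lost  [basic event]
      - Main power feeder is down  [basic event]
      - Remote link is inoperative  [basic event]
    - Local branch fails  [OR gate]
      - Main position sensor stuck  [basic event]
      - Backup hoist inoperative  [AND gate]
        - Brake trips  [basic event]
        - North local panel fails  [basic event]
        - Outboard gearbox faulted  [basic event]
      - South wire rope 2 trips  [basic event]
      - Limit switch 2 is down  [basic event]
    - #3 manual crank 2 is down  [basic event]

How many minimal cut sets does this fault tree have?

18

Power feed unavailable [OR]: union of children's cut sets → 2 cut set(s).
Hoist path lost [OR]: union of children's cut sets → 4 cut set(s).
Backup hoist inoperative [AND]: one cut set from each child combined → 1 × 1 × 1 = 1 cut set(s).
Local branch fails [OR]: union of children's cut sets → 4 cut set(s).
Remote branch down [AND]: one cut set from each child combined → 4 × 4 × 1 = 16 cut set(s).
Dam spillway gate fails to open [OR]: union of children's cut sets → 18 cut set(s).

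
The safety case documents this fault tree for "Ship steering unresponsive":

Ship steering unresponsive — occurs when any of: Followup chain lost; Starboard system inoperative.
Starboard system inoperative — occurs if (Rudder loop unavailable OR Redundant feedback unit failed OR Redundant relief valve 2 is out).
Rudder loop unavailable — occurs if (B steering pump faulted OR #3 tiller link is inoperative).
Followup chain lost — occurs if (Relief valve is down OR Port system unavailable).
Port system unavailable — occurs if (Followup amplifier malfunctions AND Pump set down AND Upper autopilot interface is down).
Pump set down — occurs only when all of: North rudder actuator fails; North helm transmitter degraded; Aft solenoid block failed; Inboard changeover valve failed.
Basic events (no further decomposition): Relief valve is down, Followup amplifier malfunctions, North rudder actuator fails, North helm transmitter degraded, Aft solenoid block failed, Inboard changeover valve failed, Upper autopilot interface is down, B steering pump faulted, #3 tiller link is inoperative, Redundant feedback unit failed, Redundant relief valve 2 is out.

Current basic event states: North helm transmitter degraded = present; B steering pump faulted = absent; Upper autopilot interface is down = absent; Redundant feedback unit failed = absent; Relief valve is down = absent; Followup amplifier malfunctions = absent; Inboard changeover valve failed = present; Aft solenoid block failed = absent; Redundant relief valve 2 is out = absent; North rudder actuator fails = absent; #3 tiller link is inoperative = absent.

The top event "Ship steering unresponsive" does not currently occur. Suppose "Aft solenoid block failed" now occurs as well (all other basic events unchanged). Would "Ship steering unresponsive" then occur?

Counterfactual: set "Aft solenoid block failed" to occurred.
Pump set down [AND]: North rudder actuator fails=not, North helm transmitter degraded=occurs, Aft solenoid block failed=occurs, Inboard changeover valve failed=occurs → not all inputs occur → does not occur.
Port system unavailable [AND]: Followup amplifier malfunctions=not, Pump set down=not, Upper autopilot interface is down=not → not all inputs occur → does not occur.
Followup chain lost [OR]: Relief valve is down=not, Port system unavailable=not → no input occurs → does not occur.
Rudder loop unavailable [OR]: B steering pump faulted=not, #3 tiller link is inoperative=not → no input occurs → does not occur.
Starboard system inoperative [OR]: Rudder loop unavailable=not, Redundant feedback unit failed=not, Redundant relief valve 2 is out=not → no input occurs → does not occur.
Ship steering unresponsive [OR]: Followup chain lost=not, Starboard system inoperative=not → no input occurs → does not occur.

No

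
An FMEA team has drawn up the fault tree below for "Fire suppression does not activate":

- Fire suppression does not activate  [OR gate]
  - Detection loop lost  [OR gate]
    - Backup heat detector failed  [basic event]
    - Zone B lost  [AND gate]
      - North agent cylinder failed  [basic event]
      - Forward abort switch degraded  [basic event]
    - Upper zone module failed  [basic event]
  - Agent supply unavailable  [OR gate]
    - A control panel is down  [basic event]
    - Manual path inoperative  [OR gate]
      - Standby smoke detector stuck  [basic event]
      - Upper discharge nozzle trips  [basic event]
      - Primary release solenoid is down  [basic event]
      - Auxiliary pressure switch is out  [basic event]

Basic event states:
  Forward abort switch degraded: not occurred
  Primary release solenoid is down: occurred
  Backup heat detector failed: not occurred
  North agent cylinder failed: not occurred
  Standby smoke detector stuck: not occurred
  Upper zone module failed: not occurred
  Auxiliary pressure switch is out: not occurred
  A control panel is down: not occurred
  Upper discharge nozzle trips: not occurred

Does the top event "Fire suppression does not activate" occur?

Zone B lost [AND]: North agent cylinder failed=not, Forward abort switch degraded=not → not all inputs occur → does not occur.
Detection loop lost [OR]: Backup heat detector failed=not, Zone B lost=not, Upper zone module failed=not → no input occurs → does not occur.
Manual path inoperative [OR]: Standby smoke detector stuck=not, Upper discharge nozzle trips=not, Primary release solenoid is down=occurs, Auxiliary pressure switch is out=not → at least one input occurs → occurs.
Agent supply unavailable [OR]: A control panel is down=not, Manual path inoperative=occurs → at least one input occurs → occurs.
Fire suppression does not activate [OR]: Detection loop lost=not, Agent supply unavailable=occurs → at least one input occurs → occurs.

Yes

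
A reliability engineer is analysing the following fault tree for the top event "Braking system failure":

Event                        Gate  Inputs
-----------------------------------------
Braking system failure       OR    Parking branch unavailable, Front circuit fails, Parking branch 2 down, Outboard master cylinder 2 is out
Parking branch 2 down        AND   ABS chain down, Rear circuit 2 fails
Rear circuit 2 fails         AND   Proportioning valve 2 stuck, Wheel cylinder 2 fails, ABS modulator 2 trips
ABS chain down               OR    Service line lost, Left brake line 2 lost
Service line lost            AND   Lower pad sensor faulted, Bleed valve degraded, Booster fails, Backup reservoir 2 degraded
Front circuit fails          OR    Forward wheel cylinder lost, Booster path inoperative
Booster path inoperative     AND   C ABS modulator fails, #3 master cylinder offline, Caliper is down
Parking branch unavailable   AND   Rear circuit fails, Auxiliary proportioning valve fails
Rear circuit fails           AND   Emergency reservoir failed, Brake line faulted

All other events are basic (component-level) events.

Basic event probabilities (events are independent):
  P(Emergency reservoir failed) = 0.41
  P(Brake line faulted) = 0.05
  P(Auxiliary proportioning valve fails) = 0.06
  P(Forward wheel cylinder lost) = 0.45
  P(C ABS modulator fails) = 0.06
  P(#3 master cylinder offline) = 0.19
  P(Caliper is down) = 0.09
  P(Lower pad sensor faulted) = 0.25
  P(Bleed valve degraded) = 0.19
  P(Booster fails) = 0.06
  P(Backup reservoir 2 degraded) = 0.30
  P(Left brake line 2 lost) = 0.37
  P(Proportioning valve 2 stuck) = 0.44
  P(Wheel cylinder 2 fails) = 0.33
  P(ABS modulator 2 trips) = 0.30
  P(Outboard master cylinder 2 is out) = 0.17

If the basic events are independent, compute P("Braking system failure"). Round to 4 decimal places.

0.5519

P(Rear circuit fails) [AND] = 0.41 × 0.05 = 0.020500
P(Parking branch unavailable) [AND] = 0.020500 × 0.06 = 0.001230
P(Booster path inoperative) [AND] = 0.06 × 0.19 × 0.09 = 0.001026
P(Front circuit fails) [OR] = 1 − (1−0.45) × (1−0.001026) = 0.450564
P(Service line lost) [AND] = 0.25 × 0.19 × 0.06 × 0.30 = 0.000855
P(ABS chain down) [OR] = 1 − (1−0.000855) × (1−0.37) = 0.370539
P(Rear circuit 2 fails) [AND] = 0.44 × 0.33 × 0.30 = 0.043560
P(Parking branch 2 down) [AND] = 0.370539 × 0.043560 = 0.016141
P(Braking system failure) [OR] = 1 − (1−0.001230) × (1−0.450564) × (1−0.016141) × (1−0.17) = 0.551881
Rounded to 4 decimal places: P(Braking system failure) ≈ 0.5519.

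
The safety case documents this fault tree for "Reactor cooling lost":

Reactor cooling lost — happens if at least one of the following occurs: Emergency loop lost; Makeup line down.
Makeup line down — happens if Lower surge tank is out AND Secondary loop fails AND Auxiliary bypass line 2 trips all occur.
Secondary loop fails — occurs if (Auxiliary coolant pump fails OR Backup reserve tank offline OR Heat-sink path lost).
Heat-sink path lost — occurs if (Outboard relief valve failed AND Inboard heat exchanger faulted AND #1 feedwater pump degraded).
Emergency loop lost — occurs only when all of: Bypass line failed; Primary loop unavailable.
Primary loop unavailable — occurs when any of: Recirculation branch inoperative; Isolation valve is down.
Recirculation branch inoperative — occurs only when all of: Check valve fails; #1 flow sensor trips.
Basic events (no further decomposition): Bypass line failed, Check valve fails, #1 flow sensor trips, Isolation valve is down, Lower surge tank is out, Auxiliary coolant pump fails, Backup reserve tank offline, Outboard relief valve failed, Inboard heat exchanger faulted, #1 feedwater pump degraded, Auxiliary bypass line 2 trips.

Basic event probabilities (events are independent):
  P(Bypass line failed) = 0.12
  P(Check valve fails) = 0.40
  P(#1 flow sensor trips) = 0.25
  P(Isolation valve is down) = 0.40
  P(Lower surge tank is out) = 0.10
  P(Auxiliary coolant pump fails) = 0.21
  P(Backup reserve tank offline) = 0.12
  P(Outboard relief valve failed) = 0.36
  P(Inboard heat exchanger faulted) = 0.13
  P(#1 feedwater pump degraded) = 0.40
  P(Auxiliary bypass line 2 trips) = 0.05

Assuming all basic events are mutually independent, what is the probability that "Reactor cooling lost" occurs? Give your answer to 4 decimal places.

P(Recirculation branch inoperative) [AND] = 0.40 × 0.25 = 0.100000
P(Primary loop unavailable) [OR] = 1 − (1−0.100000) × (1−0.40) = 0.460000
P(Emergency loop lost) [AND] = 0.12 × 0.460000 = 0.055200
P(Heat-sink path lost) [AND] = 0.36 × 0.13 × 0.40 = 0.018720
P(Secondary loop fails) [OR] = 1 − (1−0.21) × (1−0.12) × (1−0.018720) = 0.317814
P(Makeup line down) [AND] = 0.10 × 0.317814 × 0.05 = 0.001589
P(Reactor cooling lost) [OR] = 1 − (1−0.055200) × (1−0.001589) = 0.056701
Rounded to 4 decimal places: P(Reactor cooling lost) ≈ 0.0567.

0.0567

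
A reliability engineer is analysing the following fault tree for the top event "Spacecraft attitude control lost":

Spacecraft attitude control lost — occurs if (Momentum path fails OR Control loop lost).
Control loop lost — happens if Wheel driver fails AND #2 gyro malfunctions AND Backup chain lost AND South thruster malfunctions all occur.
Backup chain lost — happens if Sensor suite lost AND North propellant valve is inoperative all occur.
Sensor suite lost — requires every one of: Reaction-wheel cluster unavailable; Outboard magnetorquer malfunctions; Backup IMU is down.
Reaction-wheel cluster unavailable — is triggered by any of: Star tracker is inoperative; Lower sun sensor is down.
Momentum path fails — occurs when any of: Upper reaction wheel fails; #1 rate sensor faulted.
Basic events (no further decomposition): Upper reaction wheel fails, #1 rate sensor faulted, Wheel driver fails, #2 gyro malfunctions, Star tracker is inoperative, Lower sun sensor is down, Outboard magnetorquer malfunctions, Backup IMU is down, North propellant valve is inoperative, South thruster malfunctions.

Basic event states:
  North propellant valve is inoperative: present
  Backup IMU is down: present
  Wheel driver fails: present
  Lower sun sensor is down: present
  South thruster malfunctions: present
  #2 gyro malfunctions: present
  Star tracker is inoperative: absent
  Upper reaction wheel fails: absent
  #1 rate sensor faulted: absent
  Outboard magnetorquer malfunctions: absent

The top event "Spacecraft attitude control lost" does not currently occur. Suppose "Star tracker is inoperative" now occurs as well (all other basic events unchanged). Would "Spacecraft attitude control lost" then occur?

No

Counterfactual: set "Star tracker is inoperative" to occurred.
Momentum path fails [OR]: Upper reaction wheel fails=not, #1 rate sensor faulted=not → no input occurs → does not occur.
Reaction-wheel cluster unavailable [OR]: Star tracker is inoperative=occurs, Lower sun sensor is down=occurs → at least one input occurs → occurs.
Sensor suite lost [AND]: Reaction-wheel cluster unavailable=occurs, Outboard magnetorquer malfunctions=not, Backup IMU is down=occurs → not all inputs occur → does not occur.
Backup chain lost [AND]: Sensor suite lost=not, North propellant valve is inoperative=occurs → not all inputs occur → does not occur.
Control loop lost [AND]: Wheel driver fails=occurs, #2 gyro malfunctions=occurs, Backup chain lost=not, South thruster malfunctions=occurs → not all inputs occur → does not occur.
Spacecraft attitude control lost [OR]: Momentum path fails=not, Control loop lost=not → no input occurs → does not occur.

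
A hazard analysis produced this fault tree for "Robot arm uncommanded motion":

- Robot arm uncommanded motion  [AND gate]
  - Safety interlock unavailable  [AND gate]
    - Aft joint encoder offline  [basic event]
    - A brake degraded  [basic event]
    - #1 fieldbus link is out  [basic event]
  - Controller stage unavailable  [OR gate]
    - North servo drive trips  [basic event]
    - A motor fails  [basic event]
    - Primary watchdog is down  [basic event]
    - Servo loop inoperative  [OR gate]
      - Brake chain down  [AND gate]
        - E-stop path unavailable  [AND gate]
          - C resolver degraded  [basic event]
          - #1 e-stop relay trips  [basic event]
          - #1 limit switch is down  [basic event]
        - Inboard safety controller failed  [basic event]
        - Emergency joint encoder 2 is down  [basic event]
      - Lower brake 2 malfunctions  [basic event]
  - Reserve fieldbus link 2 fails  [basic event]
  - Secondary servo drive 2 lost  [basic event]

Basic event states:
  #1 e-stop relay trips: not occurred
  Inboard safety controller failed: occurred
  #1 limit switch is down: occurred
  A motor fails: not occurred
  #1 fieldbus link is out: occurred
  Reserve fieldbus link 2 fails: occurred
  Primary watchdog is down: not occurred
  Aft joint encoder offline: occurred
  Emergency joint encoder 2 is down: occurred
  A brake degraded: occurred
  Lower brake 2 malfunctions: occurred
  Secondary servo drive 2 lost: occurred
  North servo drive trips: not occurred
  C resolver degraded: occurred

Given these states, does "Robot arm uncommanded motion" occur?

Safety interlock unavailable [AND]: Aft joint encoder offline=occurs, A brake degraded=occurs, #1 fieldbus link is out=occurs → all inputs occur → occurs.
E-stop path unavailable [AND]: C resolver degraded=occurs, #1 e-stop relay trips=not, #1 limit switch is down=occurs → not all inputs occur → does not occur.
Brake chain down [AND]: E-stop path unavailable=not, Inboard safety controller failed=occurs, Emergency joint encoder 2 is down=occurs → not all inputs occur → does not occur.
Servo loop inoperative [OR]: Brake chain down=not, Lower brake 2 malfunctions=occurs → at least one input occurs → occurs.
Controller stage unavailable [OR]: North servo drive trips=not, A motor fails=not, Primary watchdog is down=not, Servo loop inoperative=occurs → at least one input occurs → occurs.
Robot arm uncommanded motion [AND]: Safety interlock unavailable=occurs, Controller stage unavailable=occurs, Reserve fieldbus link 2 fails=occurs, Secondary servo drive 2 lost=occurs → all inputs occur → occurs.

Yes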